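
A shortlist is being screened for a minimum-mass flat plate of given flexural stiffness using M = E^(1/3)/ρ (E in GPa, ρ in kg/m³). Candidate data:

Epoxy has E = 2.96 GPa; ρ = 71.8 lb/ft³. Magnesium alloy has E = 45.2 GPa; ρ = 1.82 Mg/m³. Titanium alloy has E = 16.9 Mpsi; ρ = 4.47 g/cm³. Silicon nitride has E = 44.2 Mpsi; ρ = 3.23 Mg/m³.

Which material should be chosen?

silicon nitride

Convert each candidate to consistent units, then evaluate M:
  epoxy: E = 2.960 GPa, ρ = 1150 kg/m³
  magnesium alloy: E = 45.20 GPa, ρ = 1820 kg/m³
  titanium alloy: E = 116.5 GPa, ρ = 4470 kg/m³
  silicon nitride: E = 304.7 GPa, ρ = 3230 kg/m³
  silicon nitride: M = 2.08×10⁻³
  magnesium alloy: M = 1.96×10⁻³
  epoxy: M = 1.25×10⁻³
  titanium alloy: M = 1.09×10⁻³
Highest index: silicon nitride.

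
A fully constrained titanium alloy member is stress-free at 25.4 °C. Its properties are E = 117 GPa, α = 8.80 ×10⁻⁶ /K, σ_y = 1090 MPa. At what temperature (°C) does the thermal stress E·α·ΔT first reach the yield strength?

1080 °C

E·α·ΔT = 1090 MPa ⇒ ΔT = 1090 / (117.0×10³ × 8.80×10⁻⁶) = 1059 K.
T = 25.4 + 1059 = 1084 °C.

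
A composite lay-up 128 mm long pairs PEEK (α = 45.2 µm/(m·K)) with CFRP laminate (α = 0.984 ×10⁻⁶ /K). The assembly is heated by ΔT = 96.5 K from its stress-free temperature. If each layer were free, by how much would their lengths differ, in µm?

546 µm

Δα = |45.2 − 0.984|×10⁻⁶/K = 44.2×10⁻⁶/K.
ΔL_mismatch = Δα·L·ΔT = 44.2×10⁻⁶ × 128.0 mm × 96.5 K = 546 µm.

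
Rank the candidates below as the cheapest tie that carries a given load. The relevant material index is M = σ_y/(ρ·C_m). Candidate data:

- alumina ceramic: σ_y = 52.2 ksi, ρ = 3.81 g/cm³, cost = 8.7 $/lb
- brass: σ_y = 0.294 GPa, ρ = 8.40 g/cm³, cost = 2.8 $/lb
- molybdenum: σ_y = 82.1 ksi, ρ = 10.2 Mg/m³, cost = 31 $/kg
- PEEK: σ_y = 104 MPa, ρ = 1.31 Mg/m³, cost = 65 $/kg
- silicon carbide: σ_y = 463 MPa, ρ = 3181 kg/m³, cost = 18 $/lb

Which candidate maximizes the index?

brass

Normalizing units and computing the index:
  alumina ceramic: σ_y = 359.9 MPa, ρ = 3810 kg/m³, cost = 19.18 $/kg
  brass: σ_y = 294.0 MPa, ρ = 8400 kg/m³, cost = 6.173 $/kg
  molybdenum: σ_y = 566.1 MPa, ρ = 10200 kg/m³, cost = 31.00 $/kg
  PEEK: σ_y = 104.0 MPa, ρ = 1310 kg/m³, cost = 65.00 $/kg
  silicon carbide: σ_y = 463.0 MPa, ρ = 3181 kg/m³, cost = 39.68 $/kg
  brass: M = 5.67 kN·m per $
  alumina ceramic: M = 4.93 kN·m per $
  silicon carbide: M = 3.67 kN·m per $
  molybdenum: M = 1.79 kN·m per $
  PEEK: M = 1.22 kN·m per $
Highest index: brass.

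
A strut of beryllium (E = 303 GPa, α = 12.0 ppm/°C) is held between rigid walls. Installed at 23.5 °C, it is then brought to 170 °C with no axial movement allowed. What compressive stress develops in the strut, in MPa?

ΔT = 146.5 K. Constrained thermal stress σ = E·α·ΔT = 303.0×10³ MPa × 12.0×10⁻⁶ × 146.5 = 533 MPa (compressive).

533 MPa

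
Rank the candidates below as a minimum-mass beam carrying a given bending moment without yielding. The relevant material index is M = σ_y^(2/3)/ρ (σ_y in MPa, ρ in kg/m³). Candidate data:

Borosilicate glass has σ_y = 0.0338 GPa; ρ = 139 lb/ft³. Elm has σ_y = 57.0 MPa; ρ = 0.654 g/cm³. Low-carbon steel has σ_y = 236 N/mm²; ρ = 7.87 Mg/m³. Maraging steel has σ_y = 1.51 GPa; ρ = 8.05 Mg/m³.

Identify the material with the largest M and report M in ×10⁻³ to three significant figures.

elm, M = 22.6×10⁻³

Putting every candidate on a common basis:
  borosilicate glass: σ_y = 33.80 MPa, ρ = 2227 kg/m³
  elm: σ_y = 57.00 MPa, ρ = 654.0 kg/m³
  low-carbon steel: σ_y = 236.0 MPa, ρ = 7870 kg/m³
  maraging steel: σ_y = 1510 MPa, ρ = 8050 kg/m³
  elm: M = 22.6×10⁻³
  maraging steel: M = 16.4×10⁻³
  low-carbon steel: M = 4.85×10⁻³
  borosilicate glass: M = 4.70×10⁻³
Highest index: elm.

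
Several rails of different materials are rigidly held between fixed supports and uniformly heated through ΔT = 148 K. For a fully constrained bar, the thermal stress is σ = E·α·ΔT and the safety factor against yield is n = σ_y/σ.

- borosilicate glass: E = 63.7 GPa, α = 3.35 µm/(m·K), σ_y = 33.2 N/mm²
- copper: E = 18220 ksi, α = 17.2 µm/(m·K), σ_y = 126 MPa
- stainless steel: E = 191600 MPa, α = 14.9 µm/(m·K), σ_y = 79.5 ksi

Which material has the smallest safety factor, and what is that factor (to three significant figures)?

copper, n = 0.394

With everything in SI (GPa, ×10⁻⁶/K, MPa):
  borosilicate glass: E = 63.70, α = 3.35, σ_y = 33.20 → σ = 31.6 MPa, n = 1.05
  copper: E = 125.6, α = 17.2, σ_y = 126.0 → σ = 320 MPa, n = 0.394
  stainless steel: E = 191.6, α = 14.9, σ_y = 548.1 → σ = 423 MPa, n = 1.30
Copper has the lowest safety factor, n = 0.394.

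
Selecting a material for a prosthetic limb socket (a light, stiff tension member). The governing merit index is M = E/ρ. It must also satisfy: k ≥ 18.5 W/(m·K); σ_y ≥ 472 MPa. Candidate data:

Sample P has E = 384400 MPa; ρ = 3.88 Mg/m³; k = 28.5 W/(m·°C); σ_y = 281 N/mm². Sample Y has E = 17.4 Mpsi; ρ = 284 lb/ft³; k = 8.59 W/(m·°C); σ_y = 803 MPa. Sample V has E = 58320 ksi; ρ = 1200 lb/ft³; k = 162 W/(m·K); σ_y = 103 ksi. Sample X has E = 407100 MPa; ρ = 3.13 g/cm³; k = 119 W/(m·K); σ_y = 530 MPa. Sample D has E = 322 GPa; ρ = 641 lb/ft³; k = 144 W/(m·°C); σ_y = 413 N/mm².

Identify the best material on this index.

sample X

Screen on constraints: k ≥ 18.5 W/(m·K); σ_y ≥ 472 MPa. Survivors: sample V, sample X.
Normalizing units and computing the index:
  sample V: E = 402.1 GPa, ρ = 19220 kg/m³
  sample X: E = 407.1 GPa, ρ = 3130 kg/m³
  sample X: M = 130 MN·m/kg
  sample V: M = 20.9 MN·m/kg
Sample X ranks first.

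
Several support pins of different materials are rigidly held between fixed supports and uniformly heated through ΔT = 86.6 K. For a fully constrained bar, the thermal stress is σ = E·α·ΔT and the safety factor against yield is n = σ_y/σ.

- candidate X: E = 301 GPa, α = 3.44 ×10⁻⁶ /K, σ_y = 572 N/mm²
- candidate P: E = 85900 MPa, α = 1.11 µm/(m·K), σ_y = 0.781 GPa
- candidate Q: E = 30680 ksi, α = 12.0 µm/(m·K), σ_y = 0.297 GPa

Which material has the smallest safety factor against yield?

candidate Q

With everything in SI (GPa, ×10⁻⁶/K, MPa):
  candidate X: E = 301.0, α = 3.44, σ_y = 572.0 → σ = 89.7 MPa, n = 6.38
  candidate P: E = 85.90, α = 1.11, σ_y = 781.0 → σ = 8.26 MPa, n = 94.6
  candidate Q: E = 211.5, α = 12.0, σ_y = 297.0 → σ = 220 MPa, n = 1.35
Candidate Q has the lowest safety factor, n = 1.35.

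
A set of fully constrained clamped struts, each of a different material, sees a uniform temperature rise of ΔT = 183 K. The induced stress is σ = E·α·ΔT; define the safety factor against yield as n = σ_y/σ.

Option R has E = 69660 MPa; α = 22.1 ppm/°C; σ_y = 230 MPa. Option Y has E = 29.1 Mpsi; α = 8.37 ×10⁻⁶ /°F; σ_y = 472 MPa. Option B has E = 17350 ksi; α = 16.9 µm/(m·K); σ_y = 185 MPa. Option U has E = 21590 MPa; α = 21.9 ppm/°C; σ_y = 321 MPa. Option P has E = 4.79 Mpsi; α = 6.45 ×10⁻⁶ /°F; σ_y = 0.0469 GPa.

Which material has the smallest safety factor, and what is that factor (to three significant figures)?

option B, n = 0.500

With everything in SI (GPa, ×10⁻⁶/K, MPa):
  option R: E = 69.66, α = 22.1, σ_y = 230.0 → σ = 282 MPa, n = 0.816
  option Y: E = 200.6, α = 15.1, σ_y = 472.0 → σ = 553 MPa, n = 0.853
  option B: E = 119.6, α = 16.9, σ_y = 185.0 → σ = 370 MPa, n = 0.500
  option U: E = 21.59, α = 21.9, σ_y = 321.0 → σ = 86.5 MPa, n = 3.71
  option P: E = 33.03, α = 11.6, σ_y = 46.90 → σ = 70.2 MPa, n = 0.668
Option B has the lowest safety factor, n = 0.500.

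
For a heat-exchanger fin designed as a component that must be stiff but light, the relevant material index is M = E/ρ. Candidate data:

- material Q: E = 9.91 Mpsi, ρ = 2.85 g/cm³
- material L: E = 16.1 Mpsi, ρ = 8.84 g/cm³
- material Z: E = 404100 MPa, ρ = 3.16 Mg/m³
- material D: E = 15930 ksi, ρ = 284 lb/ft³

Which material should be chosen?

In SI units:
  material Q: E = 68.33 GPa, ρ = 2850 kg/m³
  material L: E = 111.0 GPa, ρ = 8840 kg/m³
  material Z: E = 404.1 GPa, ρ = 3160 kg/m³
  material D: E = 109.8 GPa, ρ = 4549 kg/m³
  material Z: M = 128 MN·m/kg
  material D: M = 24.1 MN·m/kg
  material Q: M = 24.0 MN·m/kg
  material L: M = 12.6 MN·m/kg
Material Z has the largest M.

material Z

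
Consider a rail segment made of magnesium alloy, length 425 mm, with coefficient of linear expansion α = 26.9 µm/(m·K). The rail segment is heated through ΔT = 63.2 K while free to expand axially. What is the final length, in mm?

ΔL = α·L₀·ΔT = 26.9×10⁻⁶ × 425 mm × 63.20 K = 0.723 mm.
L = L₀ + ΔL = 425 + 0.723 = 425.72 mm.

425.72 mm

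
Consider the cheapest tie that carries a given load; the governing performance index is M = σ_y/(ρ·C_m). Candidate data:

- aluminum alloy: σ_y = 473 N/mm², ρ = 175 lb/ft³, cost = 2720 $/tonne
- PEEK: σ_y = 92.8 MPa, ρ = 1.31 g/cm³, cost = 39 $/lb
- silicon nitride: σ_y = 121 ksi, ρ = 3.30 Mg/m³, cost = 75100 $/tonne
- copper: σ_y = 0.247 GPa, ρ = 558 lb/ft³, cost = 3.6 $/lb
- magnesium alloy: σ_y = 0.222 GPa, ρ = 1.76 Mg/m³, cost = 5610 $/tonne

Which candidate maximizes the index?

aluminum alloy

Normalizing units and computing the index:
  aluminum alloy: σ_y = 473.0 MPa, ρ = 2803 kg/m³, cost = 2.720 $/kg
  PEEK: σ_y = 92.80 MPa, ρ = 1310 kg/m³, cost = 85.98 $/kg
  silicon nitride: σ_y = 834.3 MPa, ρ = 3300 kg/m³, cost = 75.10 $/kg
  copper: σ_y = 247.0 MPa, ρ = 8938 kg/m³, cost = 7.937 $/kg
  magnesium alloy: σ_y = 222.0 MPa, ρ = 1760 kg/m³, cost = 5.610 $/kg
  aluminum alloy: M = 62.0 kN·m per $
  magnesium alloy: M = 22.5 kN·m per $
  copper: M = 3.48 kN·m per $
  silicon nitride: M = 3.37 kN·m per $
  PEEK: M = 0.824 kN·m per $
The maximum is for aluminum alloy.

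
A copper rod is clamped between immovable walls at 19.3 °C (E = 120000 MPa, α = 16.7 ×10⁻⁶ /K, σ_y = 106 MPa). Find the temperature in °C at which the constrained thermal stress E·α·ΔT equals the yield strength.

72.2 °C

E = 120000 MPa = 120.0 GPa.
E·α·ΔT = 106.0 MPa ⇒ ΔT = 106.0 / (120.0×10³ × 16.7×10⁻⁶) = 52.89 K.
T = 19.3 + 52.89 = 72.19 °C.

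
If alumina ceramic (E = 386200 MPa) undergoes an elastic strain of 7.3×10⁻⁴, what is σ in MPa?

282 MPa

E = 386200 MPa = 386.2 GPa.
σ = E·ε = 386200 MPa × 7.3×10⁻⁴ = 282 MPa.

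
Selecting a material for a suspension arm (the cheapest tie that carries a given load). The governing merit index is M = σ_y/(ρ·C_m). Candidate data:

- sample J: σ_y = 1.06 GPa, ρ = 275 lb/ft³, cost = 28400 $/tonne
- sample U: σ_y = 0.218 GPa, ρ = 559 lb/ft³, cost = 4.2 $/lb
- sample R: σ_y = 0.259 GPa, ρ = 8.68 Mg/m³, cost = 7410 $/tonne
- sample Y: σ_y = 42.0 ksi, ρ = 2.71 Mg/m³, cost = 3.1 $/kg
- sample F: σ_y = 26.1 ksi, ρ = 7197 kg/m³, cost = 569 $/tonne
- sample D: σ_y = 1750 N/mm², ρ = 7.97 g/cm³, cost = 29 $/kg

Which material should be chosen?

sample F

In SI units:
  sample J: σ_y = 1060 MPa, ρ = 4405 kg/m³, cost = 28.40 $/kg
  sample U: σ_y = 218.0 MPa, ρ = 8954 kg/m³, cost = 9.259 $/kg
  sample R: σ_y = 259.0 MPa, ρ = 8680 kg/m³, cost = 7.410 $/kg
  sample Y: σ_y = 289.6 MPa, ρ = 2710 kg/m³, cost = 3.100 $/kg
  sample F: σ_y = 180.0 MPa, ρ = 7197 kg/m³, cost = 0.5690 $/kg
  sample D: σ_y = 1750 MPa, ρ = 7970 kg/m³, cost = 29.00 $/kg
  sample F: M = 43.9 kN·m per $
  sample Y: M = 34.5 kN·m per $
  sample J: M = 8.47 kN·m per $
  sample D: M = 7.57 kN·m per $
  sample R: M = 4.03 kN·m per $
  sample U: M = 2.63 kN·m per $
Highest index: sample F.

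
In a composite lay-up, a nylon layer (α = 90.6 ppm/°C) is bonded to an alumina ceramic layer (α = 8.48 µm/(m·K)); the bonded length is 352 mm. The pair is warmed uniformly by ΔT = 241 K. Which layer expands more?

α(nylon) = 90.6×10⁻⁶/K vs α(alumina ceramic) = 8.48×10⁻⁶/K.
Higher α expands more for the same ΔT: nylon.

nylon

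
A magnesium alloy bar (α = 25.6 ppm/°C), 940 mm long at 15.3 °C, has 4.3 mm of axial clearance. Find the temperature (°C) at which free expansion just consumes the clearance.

194 °C

α·L₀·ΔT = 4.3 mm ⇒ ΔT = 4.3 / (25.6×10⁻⁶ × 940.0) = 178.7 K.
T = 15.3 + 178.7 = 194.0 °C.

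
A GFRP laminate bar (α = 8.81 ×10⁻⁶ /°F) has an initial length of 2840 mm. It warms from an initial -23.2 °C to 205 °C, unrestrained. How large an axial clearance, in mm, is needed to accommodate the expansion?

Convert α: 8.81×10⁻⁶/°F × (9/5) = 15.9×10⁻⁶/K.
ΔT = 205 − (-23.2) = 228.2 K.
ΔL = α·L₀·ΔT = 15.9×10⁻⁶ × 2840 mm × 228.2 K = 10.3 mm.

10.3 mm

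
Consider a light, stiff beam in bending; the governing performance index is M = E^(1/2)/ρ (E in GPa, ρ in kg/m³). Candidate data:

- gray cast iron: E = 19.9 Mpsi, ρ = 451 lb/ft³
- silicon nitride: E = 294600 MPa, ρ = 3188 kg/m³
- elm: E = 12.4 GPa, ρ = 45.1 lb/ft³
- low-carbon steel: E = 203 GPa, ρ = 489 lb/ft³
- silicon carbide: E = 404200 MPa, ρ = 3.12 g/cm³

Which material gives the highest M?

Putting every candidate on a common basis:
  gray cast iron: E = 137.2 GPa, ρ = 7224 kg/m³
  silicon nitride: E = 294.6 GPa, ρ = 3188 kg/m³
  elm: E = 12.40 GPa, ρ = 722.4 kg/m³
  low-carbon steel: E = 203.0 GPa, ρ = 7833 kg/m³
  silicon carbide: E = 404.2 GPa, ρ = 3120 kg/m³
  silicon carbide: M = 6.44×10⁻³
  silicon nitride: M = 5.38×10⁻³
  elm: M = 4.87×10⁻³
  low-carbon steel: M = 1.82×10⁻³
  gray cast iron: M = 1.62×10⁻³
The maximum is for silicon carbide.

silicon carbide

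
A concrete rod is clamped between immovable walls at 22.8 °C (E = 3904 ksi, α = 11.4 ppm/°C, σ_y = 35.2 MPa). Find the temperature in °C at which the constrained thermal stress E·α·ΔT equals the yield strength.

E = 3904 ksi = 26.92 GPa.
E·α·ΔT = 35.20 MPa ⇒ ΔT = 35.20 / (26.92×10³ × 11.4×10⁻⁶) = 114.7 K.
T = 22.8 + 114.7 = 137.5 °C.

138 °C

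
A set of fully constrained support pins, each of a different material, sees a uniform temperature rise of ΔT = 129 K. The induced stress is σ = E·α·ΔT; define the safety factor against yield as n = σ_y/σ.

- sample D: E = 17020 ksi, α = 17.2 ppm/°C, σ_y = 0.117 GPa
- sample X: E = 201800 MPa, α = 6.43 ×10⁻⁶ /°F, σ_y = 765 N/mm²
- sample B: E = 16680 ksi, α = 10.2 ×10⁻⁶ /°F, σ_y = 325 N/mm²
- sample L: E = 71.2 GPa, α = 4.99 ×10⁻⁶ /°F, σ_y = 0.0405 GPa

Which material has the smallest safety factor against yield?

Per material, after unit conversion:
  sample D: E = 117.3, α = 17.2, σ_y = 117.0 → σ = 260 MPa, n = 0.449
  sample X: E = 201.8, α = 11.6, σ_y = 765.0 → σ = 301 MPa, n = 2.54
  sample B: E = 115.0, α = 18.4, σ_y = 325.0 → σ = 272 MPa, n = 1.19
  sample L: E = 71.20, α = 8.98, σ_y = 40.50 → σ = 82.5 MPa, n = 0.491
The minimum is sample D at n = 0.449.

sample D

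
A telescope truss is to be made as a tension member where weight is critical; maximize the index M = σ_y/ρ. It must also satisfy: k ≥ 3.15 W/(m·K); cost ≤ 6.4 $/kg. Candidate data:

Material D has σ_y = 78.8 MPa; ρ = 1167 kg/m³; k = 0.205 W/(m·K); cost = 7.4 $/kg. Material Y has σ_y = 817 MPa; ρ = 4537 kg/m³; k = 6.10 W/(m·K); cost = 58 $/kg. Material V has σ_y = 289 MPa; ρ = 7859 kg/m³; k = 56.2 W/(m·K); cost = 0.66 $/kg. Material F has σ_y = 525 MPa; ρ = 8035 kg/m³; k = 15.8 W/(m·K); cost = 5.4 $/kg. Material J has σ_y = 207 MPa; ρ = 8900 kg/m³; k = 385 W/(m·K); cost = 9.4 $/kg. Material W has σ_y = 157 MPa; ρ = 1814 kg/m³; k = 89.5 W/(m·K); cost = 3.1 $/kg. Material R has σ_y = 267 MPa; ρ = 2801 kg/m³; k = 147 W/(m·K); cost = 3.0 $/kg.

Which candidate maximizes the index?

material R

Screen on constraints: k ≥ 3.15 W/(m·K); cost ≤ 6.4 $/kg. Survivors: material V, material F, material W, material R.
Per-candidate index values:
  material R: M = 95.3 kN·m/kg
  material W: M = 86.5 kN·m/kg
  material F: M = 65.3 kN·m/kg
  material V: M = 36.8 kN·m/kg
Highest index: material R.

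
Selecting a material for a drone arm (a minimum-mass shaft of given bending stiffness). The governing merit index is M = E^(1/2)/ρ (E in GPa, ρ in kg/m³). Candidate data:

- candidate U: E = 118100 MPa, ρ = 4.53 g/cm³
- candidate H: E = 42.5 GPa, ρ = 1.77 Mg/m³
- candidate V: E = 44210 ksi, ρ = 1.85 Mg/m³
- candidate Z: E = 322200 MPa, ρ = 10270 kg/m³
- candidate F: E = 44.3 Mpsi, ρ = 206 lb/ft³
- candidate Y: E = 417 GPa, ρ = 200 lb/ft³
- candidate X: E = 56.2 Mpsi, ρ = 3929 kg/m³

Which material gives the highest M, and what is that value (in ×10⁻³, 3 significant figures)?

candidate V, M = 9.44×10⁻³

Convert each candidate to consistent units, then evaluate M:
  candidate U: E = 118.1 GPa, ρ = 4530 kg/m³
  candidate H: E = 42.50 GPa, ρ = 1770 kg/m³
  candidate V: E = 304.8 GPa, ρ = 1850 kg/m³
  candidate Z: E = 322.2 GPa, ρ = 10270 kg/m³
  candidate F: E = 305.4 GPa, ρ = 3300 kg/m³
  candidate Y: E = 417.0 GPa, ρ = 3204 kg/m³
  candidate X: E = 387.5 GPa, ρ = 3929 kg/m³
  candidate V: M = 9.44×10⁻³
  candidate Y: M = 6.37×10⁻³
  candidate F: M = 5.30×10⁻³
  candidate X: M = 5.01×10⁻³
  candidate H: M = 3.68×10⁻³
  candidate U: M = 2.40×10⁻³
  candidate Z: M = 1.75×10⁻³
Candidate V ranks first.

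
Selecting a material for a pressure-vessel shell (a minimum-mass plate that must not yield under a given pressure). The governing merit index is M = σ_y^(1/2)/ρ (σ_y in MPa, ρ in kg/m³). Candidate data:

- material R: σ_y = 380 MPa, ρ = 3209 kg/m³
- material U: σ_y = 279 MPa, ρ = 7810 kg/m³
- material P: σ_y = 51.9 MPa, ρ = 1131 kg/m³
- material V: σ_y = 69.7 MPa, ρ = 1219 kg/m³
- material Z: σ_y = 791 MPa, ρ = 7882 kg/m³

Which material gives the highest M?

Computing M directly (units already consistent):
  material V: M = 6.85×10⁻³
  material P: M = 6.37×10⁻³
  material R: M = 6.07×10⁻³
  material Z: M = 3.57×10⁻³
  material U: M = 2.14×10⁻³
Highest index: material V.

material V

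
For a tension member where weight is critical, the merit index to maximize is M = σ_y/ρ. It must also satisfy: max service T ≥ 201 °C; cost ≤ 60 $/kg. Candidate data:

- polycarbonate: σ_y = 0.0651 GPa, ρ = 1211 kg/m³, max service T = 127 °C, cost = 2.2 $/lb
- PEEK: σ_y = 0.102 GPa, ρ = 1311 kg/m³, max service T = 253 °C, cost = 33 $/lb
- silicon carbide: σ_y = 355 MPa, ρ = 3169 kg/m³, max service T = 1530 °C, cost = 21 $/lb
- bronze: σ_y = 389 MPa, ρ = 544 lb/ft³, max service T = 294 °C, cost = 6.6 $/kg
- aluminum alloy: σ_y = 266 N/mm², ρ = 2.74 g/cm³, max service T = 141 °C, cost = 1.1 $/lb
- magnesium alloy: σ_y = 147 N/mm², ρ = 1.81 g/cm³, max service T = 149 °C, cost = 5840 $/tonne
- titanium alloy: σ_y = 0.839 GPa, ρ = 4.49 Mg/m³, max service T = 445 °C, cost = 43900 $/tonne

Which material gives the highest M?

Screen on constraints: max service T ≥ 201 °C; cost ≤ 60 $/kg. Survivors: silicon carbide, bronze, titanium alloy.
After converting to SI:
  silicon carbide: σ_y = 355.0 MPa, ρ = 3169 kg/m³
  bronze: σ_y = 389.0 MPa, ρ = 8714 kg/m³
  titanium alloy: σ_y = 839.0 MPa, ρ = 4490 kg/m³
  titanium alloy: M = 187 kN·m/kg
  silicon carbide: M = 112 kN·m/kg
  bronze: M = 44.6 kN·m/kg
Titanium alloy ranks first.

titanium alloy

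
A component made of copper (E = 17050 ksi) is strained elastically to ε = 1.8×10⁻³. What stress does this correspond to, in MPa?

E = 17050 ksi = 117.6 GPa.
σ = E·ε = 117600 MPa × 1.8×10⁻³ = 212 MPa.

212 MPa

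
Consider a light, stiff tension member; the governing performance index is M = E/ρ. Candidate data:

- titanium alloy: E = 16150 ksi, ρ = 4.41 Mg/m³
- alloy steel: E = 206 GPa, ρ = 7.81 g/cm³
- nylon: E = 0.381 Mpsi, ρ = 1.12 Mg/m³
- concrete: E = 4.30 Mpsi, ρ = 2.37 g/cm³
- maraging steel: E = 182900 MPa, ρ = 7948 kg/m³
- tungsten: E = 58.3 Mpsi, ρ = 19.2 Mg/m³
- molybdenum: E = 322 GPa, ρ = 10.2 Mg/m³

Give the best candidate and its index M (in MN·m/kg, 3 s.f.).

molybdenum, M = 31.6 MN·m/kg

In SI units:
  titanium alloy: E = 111.4 GPa, ρ = 4410 kg/m³
  alloy steel: E = 206.0 GPa, ρ = 7810 kg/m³
  nylon: E = 2.627 GPa, ρ = 1120 kg/m³
  concrete: E = 29.65 GPa, ρ = 2370 kg/m³
  maraging steel: E = 182.9 GPa, ρ = 7948 kg/m³
  tungsten: E = 402.0 GPa, ρ = 19200 kg/m³
  molybdenum: E = 322.0 GPa, ρ = 10200 kg/m³
  molybdenum: M = 31.6 MN·m/kg
  alloy steel: M = 26.4 MN·m/kg
  titanium alloy: M = 25.2 MN·m/kg
  maraging steel: M = 23.0 MN·m/kg
  tungsten: M = 20.9 MN·m/kg
  concrete: M = 12.5 MN·m/kg
  nylon: M = 2.35 MN·m/kg
Molybdenum ranks first.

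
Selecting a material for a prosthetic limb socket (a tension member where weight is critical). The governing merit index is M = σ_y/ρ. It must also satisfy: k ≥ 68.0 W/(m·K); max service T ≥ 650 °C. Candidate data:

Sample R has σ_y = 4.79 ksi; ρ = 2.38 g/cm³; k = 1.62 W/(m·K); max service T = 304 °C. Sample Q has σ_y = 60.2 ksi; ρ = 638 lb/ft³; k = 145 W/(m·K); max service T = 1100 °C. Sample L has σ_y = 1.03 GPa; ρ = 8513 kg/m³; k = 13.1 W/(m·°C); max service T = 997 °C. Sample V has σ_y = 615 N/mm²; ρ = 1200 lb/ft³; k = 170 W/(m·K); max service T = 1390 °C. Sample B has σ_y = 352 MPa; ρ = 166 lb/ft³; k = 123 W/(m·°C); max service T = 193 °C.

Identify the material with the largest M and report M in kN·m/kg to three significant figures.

sample Q, M = 40.6 kN·m/kg

Screen on constraints: k ≥ 68.0 W/(m·K); max service T ≥ 650 °C. Survivors: sample Q, sample V.
Convert each candidate to consistent units, then evaluate M:
  sample Q: σ_y = 415.1 MPa, ρ = 10220 kg/m³
  sample V: σ_y = 615.0 MPa, ρ = 19220 kg/m³
  sample Q: M = 40.6 kN·m/kg
  sample V: M = 32.0 kN·m/kg
Highest index: sample Q.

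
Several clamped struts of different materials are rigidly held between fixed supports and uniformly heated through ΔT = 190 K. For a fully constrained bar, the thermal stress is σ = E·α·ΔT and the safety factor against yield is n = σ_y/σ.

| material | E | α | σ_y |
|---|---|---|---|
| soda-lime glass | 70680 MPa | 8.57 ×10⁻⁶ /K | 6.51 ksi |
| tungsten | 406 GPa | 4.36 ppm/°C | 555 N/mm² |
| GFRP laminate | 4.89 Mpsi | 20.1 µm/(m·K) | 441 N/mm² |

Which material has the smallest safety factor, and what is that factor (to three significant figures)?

soda-lime glass, n = 0.390

With everything in SI (GPa, ×10⁻⁶/K, MPa):
  soda-lime glass: E = 70.68, α = 8.57, σ_y = 44.88 → σ = 115 MPa, n = 0.390
  tungsten: E = 406.0, α = 4.36, σ_y = 555.0 → σ = 336 MPa, n = 1.65
  GFRP laminate: E = 33.72, α = 20.1, σ_y = 441.0 → σ = 129 MPa, n = 3.43
Smallest n: soda-lime glass with n = 0.390.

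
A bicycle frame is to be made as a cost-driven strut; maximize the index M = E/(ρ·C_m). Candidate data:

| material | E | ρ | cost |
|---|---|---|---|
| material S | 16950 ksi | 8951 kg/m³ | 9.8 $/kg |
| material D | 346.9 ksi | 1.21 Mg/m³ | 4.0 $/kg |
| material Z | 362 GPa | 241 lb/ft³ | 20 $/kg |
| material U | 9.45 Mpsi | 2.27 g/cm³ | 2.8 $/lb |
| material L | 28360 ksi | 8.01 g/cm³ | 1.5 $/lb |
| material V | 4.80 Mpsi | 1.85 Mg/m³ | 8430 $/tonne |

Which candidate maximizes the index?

Convert each candidate to consistent units, then evaluate M:
  material S: E = 116.9 GPa, ρ = 8951 kg/m³, cost = 9.800 $/kg
  material D: E = 2.392 GPa, ρ = 1210 kg/m³, cost = 4.000 $/kg
  material Z: E = 362.0 GPa, ρ = 3860 kg/m³, cost = 20.00 $/kg
  material U: E = 65.16 GPa, ρ = 2270 kg/m³, cost = 6.173 $/kg
  material L: E = 195.5 GPa, ρ = 8010 kg/m³, cost = 3.307 $/kg
  material V: E = 33.09 GPa, ρ = 1850 kg/m³, cost = 8.430 $/kg
  material L: M = 7.38 MN·m per $
  material Z: M = 4.69 MN·m per $
  material U: M = 4.65 MN·m per $
  material V: M = 2.12 MN·m per $
  material S: M = 1.33 MN·m per $
  material D: M = 0.494 MN·m per $
The maximum is for material L.

material L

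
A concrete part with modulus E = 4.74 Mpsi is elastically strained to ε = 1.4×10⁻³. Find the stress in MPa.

E = 4.74 Mpsi = 32.68 GPa.
σ = E·ε = 32680 MPa × 1.4×10⁻³ = 45.8 MPa.

45.8 MPa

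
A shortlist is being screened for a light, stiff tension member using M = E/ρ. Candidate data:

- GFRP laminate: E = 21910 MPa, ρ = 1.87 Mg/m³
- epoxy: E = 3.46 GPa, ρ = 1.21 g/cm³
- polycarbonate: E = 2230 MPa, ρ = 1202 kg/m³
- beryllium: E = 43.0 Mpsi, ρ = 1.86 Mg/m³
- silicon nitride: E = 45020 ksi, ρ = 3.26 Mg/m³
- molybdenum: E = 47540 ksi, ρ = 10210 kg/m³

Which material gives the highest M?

Putting every candidate on a common basis:
  GFRP laminate: E = 21.91 GPa, ρ = 1870 kg/m³
  epoxy: E = 3.460 GPa, ρ = 1210 kg/m³
  polycarbonate: E = 2.230 GPa, ρ = 1202 kg/m³
  beryllium: E = 296.5 GPa, ρ = 1860 kg/m³
  silicon nitride: E = 310.4 GPa, ρ = 3260 kg/m³
  molybdenum: E = 327.8 GPa, ρ = 10210 kg/m³
  beryllium: M = 159 MN·m/kg
  silicon nitride: M = 95.2 MN·m/kg
  molybdenum: M = 32.1 MN·m/kg
  GFRP laminate: M = 11.7 MN·m/kg
  epoxy: M = 2.86 MN·m/kg
  polycarbonate: M = 1.86 MN·m/kg
Beryllium has the largest M.

beryllium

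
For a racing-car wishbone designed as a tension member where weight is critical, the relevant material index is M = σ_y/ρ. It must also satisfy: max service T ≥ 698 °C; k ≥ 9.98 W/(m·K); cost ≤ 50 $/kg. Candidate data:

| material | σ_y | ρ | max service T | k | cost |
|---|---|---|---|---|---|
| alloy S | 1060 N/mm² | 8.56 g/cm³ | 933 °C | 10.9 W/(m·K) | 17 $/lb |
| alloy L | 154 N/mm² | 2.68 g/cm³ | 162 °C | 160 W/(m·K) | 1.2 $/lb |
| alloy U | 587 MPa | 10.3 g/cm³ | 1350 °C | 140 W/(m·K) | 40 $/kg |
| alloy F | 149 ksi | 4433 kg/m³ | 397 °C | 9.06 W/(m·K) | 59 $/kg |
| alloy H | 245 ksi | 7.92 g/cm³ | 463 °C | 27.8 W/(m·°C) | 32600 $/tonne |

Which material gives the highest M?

alloy S

Screen on constraints: max service T ≥ 698 °C; k ≥ 9.98 W/(m·K); cost ≤ 50 $/kg. Survivors: alloy S, alloy U.
In SI units:
  alloy S: σ_y = 1060 MPa, ρ = 8560 kg/m³
  alloy U: σ_y = 587.0 MPa, ρ = 10300 kg/m³
  alloy S: M = 124 kN·m/kg
  alloy U: M = 57.0 kN·m/kg
Highest index: alloy S.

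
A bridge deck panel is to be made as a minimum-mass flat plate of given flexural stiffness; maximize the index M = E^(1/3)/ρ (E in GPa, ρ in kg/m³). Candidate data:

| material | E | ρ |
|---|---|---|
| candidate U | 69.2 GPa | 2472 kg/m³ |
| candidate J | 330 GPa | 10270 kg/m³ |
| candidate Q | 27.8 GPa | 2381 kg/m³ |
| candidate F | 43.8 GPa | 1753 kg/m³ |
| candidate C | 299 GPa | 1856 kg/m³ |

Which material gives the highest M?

Per-candidate index values:
  candidate C: M = 3.60×10⁻³
  candidate F: M = 2.01×10⁻³
  candidate U: M = 1.66×10⁻³
  candidate Q: M = 1.27×10⁻³
  candidate J: M = 0.673×10⁻³
Candidate C has the largest M.

candidate C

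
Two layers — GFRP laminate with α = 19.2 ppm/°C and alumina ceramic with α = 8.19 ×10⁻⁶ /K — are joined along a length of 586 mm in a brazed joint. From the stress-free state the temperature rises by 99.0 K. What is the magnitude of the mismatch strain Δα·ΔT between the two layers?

Δα = |19.2 − 8.19|×10⁻⁶/K = 11.0×10⁻⁶/K.
Mismatch strain = Δα·ΔT = 11.0×10⁻⁶ × 99.0 = 1.09×10⁻³.

1.09×10⁻³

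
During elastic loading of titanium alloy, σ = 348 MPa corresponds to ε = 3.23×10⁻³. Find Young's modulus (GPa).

E = σ/ε = 348 MPa / 3.23×10⁻³ = 107700 MPa = 108 GPa.

108 GPa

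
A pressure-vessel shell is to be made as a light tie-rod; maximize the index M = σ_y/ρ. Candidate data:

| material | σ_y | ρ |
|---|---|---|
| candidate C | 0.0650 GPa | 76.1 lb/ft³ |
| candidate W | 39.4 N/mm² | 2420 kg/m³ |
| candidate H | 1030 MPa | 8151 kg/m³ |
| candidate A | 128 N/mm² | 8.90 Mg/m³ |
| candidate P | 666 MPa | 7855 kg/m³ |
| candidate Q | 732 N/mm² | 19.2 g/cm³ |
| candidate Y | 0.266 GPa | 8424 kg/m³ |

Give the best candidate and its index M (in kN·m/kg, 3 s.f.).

candidate H, M = 126 kN·m/kg

Convert each candidate to consistent units, then evaluate M:
  candidate C: σ_y = 65.00 MPa, ρ = 1219 kg/m³
  candidate W: σ_y = 39.40 MPa, ρ = 2420 kg/m³
  candidate H: σ_y = 1030 MPa, ρ = 8151 kg/m³
  candidate A: σ_y = 128.0 MPa, ρ = 8900 kg/m³
  candidate P: σ_y = 666.0 MPa, ρ = 7855 kg/m³
  candidate Q: σ_y = 732.0 MPa, ρ = 19200 kg/m³
  candidate Y: σ_y = 266.0 MPa, ρ = 8424 kg/m³
  candidate H: M = 126 kN·m/kg
  candidate P: M = 84.8 kN·m/kg
  candidate C: M = 53.3 kN·m/kg
  candidate Q: M = 38.1 kN·m/kg
  candidate Y: M = 31.6 kN·m/kg
  candidate W: M = 16.3 kN·m/kg
  candidate A: M = 14.4 kN·m/kg
Highest index: candidate H.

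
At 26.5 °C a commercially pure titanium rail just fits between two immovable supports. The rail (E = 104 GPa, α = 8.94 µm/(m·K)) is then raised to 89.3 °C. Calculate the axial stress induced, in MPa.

58.4 MPa

ΔT = 62.80 K. Constrained thermal stress σ = E·α·ΔT = 104.0×10³ MPa × 8.94×10⁻⁶ × 62.80 = 58.4 MPa (compressive).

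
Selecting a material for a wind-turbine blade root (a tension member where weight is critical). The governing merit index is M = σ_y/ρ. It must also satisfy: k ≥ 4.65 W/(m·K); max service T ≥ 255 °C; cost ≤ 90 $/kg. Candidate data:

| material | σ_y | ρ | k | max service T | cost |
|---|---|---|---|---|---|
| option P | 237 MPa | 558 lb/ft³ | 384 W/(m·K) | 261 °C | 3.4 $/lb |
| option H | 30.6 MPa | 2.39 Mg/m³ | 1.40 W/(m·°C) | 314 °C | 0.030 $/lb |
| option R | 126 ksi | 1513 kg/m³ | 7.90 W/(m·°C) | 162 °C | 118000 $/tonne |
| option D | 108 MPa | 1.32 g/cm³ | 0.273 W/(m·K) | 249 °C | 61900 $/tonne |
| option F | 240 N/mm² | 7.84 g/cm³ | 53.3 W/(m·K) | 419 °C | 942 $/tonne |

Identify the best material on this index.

Screen on constraints: k ≥ 4.65 W/(m·K); max service T ≥ 255 °C; cost ≤ 90 $/kg. Survivors: option P, option F.
In SI units:
  option P: σ_y = 237.0 MPa, ρ = 8938 kg/m³
  option F: σ_y = 240.0 MPa, ρ = 7840 kg/m³
  option F: M = 30.6 kN·m/kg
  option P: M = 26.5 kN·m/kg
The maximum is for option F.

option F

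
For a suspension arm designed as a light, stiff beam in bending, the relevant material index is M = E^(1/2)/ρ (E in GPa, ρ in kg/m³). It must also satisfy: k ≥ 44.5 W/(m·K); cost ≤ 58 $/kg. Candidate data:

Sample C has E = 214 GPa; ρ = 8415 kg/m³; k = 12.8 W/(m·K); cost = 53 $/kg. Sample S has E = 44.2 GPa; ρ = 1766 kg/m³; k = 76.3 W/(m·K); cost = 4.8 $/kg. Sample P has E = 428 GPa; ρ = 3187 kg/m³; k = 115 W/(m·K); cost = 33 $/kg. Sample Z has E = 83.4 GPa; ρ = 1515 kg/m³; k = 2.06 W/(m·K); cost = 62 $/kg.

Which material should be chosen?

sample P

Screen on constraints: k ≥ 44.5 W/(m·K); cost ≤ 58 $/kg. Survivors: sample S, sample P.
Computing M directly (units already consistent):
  sample P: M = 6.49×10⁻³
  sample S: M = 3.76×10⁻³
Sample P ranks first.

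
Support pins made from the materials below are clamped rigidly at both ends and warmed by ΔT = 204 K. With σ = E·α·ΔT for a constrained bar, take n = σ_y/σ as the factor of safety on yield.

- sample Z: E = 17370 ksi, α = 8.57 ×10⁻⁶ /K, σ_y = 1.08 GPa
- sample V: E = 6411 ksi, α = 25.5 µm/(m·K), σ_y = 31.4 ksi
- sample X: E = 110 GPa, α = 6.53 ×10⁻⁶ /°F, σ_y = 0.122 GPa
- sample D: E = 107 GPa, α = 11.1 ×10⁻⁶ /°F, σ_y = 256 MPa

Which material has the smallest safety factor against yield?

sample X

With everything in SI (GPa, ×10⁻⁶/K, MPa):
  sample Z: E = 119.8, α = 8.57, σ_y = 1080 → σ = 209 MPa, n = 5.16
  sample V: E = 44.20, α = 25.5, σ_y = 216.5 → σ = 230 MPa, n = 0.942
  sample X: E = 110.0, α = 11.8, σ_y = 122.0 → σ = 264 MPa, n = 0.463
  sample D: E = 107.0, α = 20.0, σ_y = 256.0 → σ = 436 MPa, n = 0.587
Sample X has the lowest safety factor, n = 0.463.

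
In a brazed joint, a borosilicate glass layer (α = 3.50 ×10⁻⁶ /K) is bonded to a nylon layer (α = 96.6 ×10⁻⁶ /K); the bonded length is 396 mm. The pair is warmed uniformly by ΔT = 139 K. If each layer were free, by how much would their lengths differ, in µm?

5120 µm

Δα = |3.50 − 96.6|×10⁻⁶/K = 93.1×10⁻⁶/K.
ΔL_mismatch = Δα·L·ΔT = 93.1×10⁻⁶ × 396.0 mm × 139.0 K = 5120 µm.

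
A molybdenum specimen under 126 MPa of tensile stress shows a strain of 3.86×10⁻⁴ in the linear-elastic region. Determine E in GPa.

326 GPa

E = σ/ε = 126 MPa / 3.86×10⁻⁴ = 326400 MPa = 326 GPa.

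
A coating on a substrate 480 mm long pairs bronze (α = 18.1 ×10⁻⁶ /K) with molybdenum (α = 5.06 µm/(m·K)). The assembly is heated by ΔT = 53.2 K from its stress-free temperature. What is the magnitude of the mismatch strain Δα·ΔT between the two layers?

6.94×10⁻⁴

Δα = |18.1 − 5.06|×10⁻⁶/K = 13.0×10⁻⁶/K.
Mismatch strain = Δα·ΔT = 13.0×10⁻⁶ × 53.2 = 6.94×10⁻⁴.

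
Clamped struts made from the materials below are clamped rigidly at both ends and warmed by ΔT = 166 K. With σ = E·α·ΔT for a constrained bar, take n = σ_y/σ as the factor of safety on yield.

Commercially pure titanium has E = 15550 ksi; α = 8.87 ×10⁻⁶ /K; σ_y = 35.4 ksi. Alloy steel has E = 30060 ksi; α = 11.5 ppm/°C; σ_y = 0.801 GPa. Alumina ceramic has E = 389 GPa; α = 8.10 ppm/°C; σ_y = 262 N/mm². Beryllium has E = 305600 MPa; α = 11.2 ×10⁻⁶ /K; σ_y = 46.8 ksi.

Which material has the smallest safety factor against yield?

With everything in SI (GPa, ×10⁻⁶/K, MPa):
  commercially pure titanium: E = 107.2, α = 8.87, σ_y = 244.1 → σ = 158 MPa, n = 1.55
  alloy steel: E = 207.3, α = 11.5, σ_y = 801.0 → σ = 396 MPa, n = 2.02
  alumina ceramic: E = 389.0, α = 8.10, σ_y = 262.0 → σ = 523 MPa, n = 0.501
  beryllium: E = 305.6, α = 11.2, σ_y = 322.7 → σ = 568 MPa, n = 0.568
Smallest n: alumina ceramic with n = 0.501.

alumina ceramic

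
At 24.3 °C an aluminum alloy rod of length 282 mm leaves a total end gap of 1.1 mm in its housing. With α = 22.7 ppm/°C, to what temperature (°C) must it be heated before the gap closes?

α·L₀·ΔT = 1.1 mm ⇒ ΔT = 1.1 / (22.7×10⁻⁶ × 282.0) = 171.8 K.
T = 24.3 + 171.8 = 196.1 °C.

196 °C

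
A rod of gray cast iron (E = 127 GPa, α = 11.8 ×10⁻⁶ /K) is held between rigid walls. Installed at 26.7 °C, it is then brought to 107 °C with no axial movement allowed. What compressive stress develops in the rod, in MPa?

ΔT = 80.30 K. Constrained thermal stress σ = E·α·ΔT = 127.0×10³ MPa × 11.8×10⁻⁶ × 80.30 = 120 MPa (compressive).

120 MPa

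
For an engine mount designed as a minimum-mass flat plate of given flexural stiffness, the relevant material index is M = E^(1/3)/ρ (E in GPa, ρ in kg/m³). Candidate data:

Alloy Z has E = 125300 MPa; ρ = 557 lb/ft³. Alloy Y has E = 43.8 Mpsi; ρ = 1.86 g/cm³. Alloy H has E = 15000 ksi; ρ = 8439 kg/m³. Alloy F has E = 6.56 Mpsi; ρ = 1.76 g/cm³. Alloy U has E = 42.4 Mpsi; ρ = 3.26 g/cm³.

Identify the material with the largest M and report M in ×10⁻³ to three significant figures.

Putting every candidate on a common basis:
  alloy Z: E = 125.3 GPa, ρ = 8922 kg/m³
  alloy Y: E = 302.0 GPa, ρ = 1860 kg/m³
  alloy H: E = 103.4 GPa, ρ = 8439 kg/m³
  alloy F: E = 45.23 GPa, ρ = 1760 kg/m³
  alloy U: E = 292.3 GPa, ρ = 3260 kg/m³
  alloy Y: M = 3.61×10⁻³
  alloy U: M = 2.04×10⁻³
  alloy F: M = 2.02×10⁻³
  alloy Z: M = 0.561×10⁻³
  alloy H: M = 0.556×10⁻³
Highest index: alloy Y.

alloy Y, M = 3.61×10⁻³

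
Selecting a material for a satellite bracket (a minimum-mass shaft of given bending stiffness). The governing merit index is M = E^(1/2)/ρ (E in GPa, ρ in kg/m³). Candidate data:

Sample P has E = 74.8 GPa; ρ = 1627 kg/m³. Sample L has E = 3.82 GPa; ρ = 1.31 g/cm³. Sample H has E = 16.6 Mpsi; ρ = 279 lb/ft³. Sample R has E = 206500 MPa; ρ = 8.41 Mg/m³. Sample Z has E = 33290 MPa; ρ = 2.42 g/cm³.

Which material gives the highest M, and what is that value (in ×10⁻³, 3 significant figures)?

After converting to SI:
  sample P: E = 74.80 GPa, ρ = 1627 kg/m³
  sample L: E = 3.820 GPa, ρ = 1310 kg/m³
  sample H: E = 114.5 GPa, ρ = 4469 kg/m³
  sample R: E = 206.5 GPa, ρ = 8410 kg/m³
  sample Z: E = 33.29 GPa, ρ = 2420 kg/m³
  sample P: M = 5.32×10⁻³
  sample H: M = 2.39×10⁻³
  sample Z: M = 2.38×10⁻³
  sample R: M = 1.71×10⁻³
  sample L: M = 1.49×10⁻³
Highest index: sample P.

sample P, M = 5.32×10⁻³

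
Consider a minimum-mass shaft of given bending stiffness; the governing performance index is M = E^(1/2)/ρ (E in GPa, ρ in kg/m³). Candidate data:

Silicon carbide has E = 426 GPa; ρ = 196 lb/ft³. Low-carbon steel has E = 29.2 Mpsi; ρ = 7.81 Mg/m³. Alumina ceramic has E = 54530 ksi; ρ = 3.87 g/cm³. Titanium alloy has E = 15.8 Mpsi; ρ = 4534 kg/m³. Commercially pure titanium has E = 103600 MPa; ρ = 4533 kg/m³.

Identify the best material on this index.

silicon carbide

Normalizing units and computing the index:
  silicon carbide: E = 426.0 GPa, ρ = 3140 kg/m³
  low-carbon steel: E = 201.3 GPa, ρ = 7810 kg/m³
  alumina ceramic: E = 376.0 GPa, ρ = 3870 kg/m³
  titanium alloy: E = 108.9 GPa, ρ = 4534 kg/m³
  commercially pure titanium: E = 103.6 GPa, ρ = 4533 kg/m³
  silicon carbide: M = 6.57×10⁻³
  alumina ceramic: M = 5.01×10⁻³
  titanium alloy: M = 2.30×10⁻³
  commercially pure titanium: M = 2.25×10⁻³
  low-carbon steel: M = 1.82×10⁻³
Highest index: silicon carbide.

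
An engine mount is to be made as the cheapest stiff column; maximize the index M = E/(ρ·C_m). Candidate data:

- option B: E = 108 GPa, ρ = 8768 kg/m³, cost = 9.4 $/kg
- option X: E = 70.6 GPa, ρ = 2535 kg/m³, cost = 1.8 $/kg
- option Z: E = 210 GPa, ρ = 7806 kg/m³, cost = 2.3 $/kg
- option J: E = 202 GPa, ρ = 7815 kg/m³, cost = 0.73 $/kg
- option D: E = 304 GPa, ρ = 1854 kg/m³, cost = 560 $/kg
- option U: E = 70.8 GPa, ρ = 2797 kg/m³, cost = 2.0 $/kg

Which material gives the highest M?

Per-candidate index values:
  option J: M = 35.4 MN·m per $
  option X: M = 15.5 MN·m per $
  option U: M = 12.7 MN·m per $
  option Z: M = 11.7 MN·m per $
  option B: M = 1.31 MN·m per $
  option D: M = 0.293 MN·m per $
Option J ranks first.

option J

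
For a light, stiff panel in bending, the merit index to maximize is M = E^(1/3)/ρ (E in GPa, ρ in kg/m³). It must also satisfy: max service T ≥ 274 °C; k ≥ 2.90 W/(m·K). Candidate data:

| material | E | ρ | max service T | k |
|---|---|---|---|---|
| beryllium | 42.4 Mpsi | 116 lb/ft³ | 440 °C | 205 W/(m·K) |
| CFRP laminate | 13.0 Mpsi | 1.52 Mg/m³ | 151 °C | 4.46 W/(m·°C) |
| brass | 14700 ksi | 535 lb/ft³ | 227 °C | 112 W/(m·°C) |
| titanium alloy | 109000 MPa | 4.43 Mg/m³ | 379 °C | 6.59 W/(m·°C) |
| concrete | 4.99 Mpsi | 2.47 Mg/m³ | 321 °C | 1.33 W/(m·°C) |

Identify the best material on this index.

Screen on constraints: max service T ≥ 274 °C; k ≥ 2.90 W/(m·K). Survivors: beryllium, titanium alloy.
In SI units:
  beryllium: E = 292.3 GPa, ρ = 1858 kg/m³
  titanium alloy: E = 109.0 GPa, ρ = 4430 kg/m³
  beryllium: M = 3.57×10⁻³
  titanium alloy: M = 1.08×10⁻³
Beryllium ranks first.

beryllium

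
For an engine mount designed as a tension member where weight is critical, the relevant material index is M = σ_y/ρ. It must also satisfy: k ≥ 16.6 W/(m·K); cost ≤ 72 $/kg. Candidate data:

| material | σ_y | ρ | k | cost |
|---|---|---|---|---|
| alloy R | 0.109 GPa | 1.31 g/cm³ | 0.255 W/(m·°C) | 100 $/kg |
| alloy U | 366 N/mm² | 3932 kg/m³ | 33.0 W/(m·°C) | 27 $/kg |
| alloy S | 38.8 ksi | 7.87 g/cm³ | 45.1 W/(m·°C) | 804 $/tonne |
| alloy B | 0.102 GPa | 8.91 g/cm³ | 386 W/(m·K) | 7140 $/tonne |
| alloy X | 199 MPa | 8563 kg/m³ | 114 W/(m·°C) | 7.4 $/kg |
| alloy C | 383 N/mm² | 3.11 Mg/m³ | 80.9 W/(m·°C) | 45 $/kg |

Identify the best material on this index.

alloy C

Screen on constraints: k ≥ 16.6 W/(m·K); cost ≤ 72 $/kg. Survivors: alloy U, alloy S, alloy B, alloy X, alloy C.
Normalizing units and computing the index:
  alloy U: σ_y = 366.0 MPa, ρ = 3932 kg/m³
  alloy S: σ_y = 267.5 MPa, ρ = 7870 kg/m³
  alloy B: σ_y = 102.0 MPa, ρ = 8910 kg/m³
  alloy X: σ_y = 199.0 MPa, ρ = 8563 kg/m³
  alloy C: σ_y = 383.0 MPa, ρ = 3110 kg/m³
  alloy C: M = 123 kN·m/kg
  alloy U: M = 93.1 kN·m/kg
  alloy S: M = 34.0 kN·m/kg
  alloy X: M = 23.2 kN·m/kg
  alloy B: M = 11.4 kN·m/kg
Highest index: alloy C.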